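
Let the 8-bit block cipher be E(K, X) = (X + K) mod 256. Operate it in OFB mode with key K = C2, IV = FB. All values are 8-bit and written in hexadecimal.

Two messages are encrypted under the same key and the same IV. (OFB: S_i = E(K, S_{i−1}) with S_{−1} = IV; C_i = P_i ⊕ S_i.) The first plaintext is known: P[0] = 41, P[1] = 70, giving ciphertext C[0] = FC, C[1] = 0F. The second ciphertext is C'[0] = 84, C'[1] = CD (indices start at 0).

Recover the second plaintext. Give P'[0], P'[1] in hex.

In OFB with a reused IV, both messages share the same keystream S_i, so C_i ⊕ C'_i = P_i ⊕ P'_i and thus P'_i = P_i ⊕ C_i ⊕ C'_i.
P'[0]: 41 ⊕ FC ⊕ 84 = 39.
P'[1]: 70 ⊕ 0F ⊕ CD = B2.

P'[0] = 39, P'[1] = B2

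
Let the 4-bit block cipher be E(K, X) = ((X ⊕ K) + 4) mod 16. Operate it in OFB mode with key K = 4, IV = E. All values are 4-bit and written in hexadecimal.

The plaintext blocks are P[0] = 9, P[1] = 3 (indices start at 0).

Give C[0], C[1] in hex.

C[0] = 7, C[1] = D

OFB encryption: S_i = E(K, S_{i−1}) with S_{−1} = IV; C_i = P_i ⊕ S_i.
C[0]: S = E(K, E) = E; 9 ⊕ E = 7.
C[1]: S = E(K, E) = E; 3 ⊕ E = D.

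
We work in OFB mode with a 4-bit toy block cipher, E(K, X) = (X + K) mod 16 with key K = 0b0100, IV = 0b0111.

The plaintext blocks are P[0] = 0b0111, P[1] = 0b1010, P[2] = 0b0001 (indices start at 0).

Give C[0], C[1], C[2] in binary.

C[0] = 0b1100, C[1] = 0b0101, C[2] = 0b0010

OFB encryption: S_i = E(K, S_{i−1}) with S_{−1} = IV; C_i = P_i ⊕ S_i.
C[0]: S = E(K, 0b0111) = 0b1011; 0b0111 ⊕ 0b1011 = 0b1100.
C[1]: S = E(K, 0b1011) = 0b1111; 0b1010 ⊕ 0b1111 = 0b0101.
C[2]: S = E(K, 0b1111) = 0b0011; 0b0001 ⊕ 0b0011 = 0b0010.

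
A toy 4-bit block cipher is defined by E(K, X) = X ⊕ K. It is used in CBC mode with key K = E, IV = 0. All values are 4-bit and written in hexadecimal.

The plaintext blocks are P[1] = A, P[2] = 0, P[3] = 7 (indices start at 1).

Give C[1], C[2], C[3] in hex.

CBC encryption: C_i = E(K, P_i ⊕ C_{i−1}), with C_{0} = IV.
C[1]: P[1] ⊕ 0 = A; E(K, A) = 4.
C[2]: P[2] ⊕ 4 = 4; E(K, 4) = A.
C[3]: P[3] ⊕ A = D; E(K, D) = 3.

C[1] = 4, C[2] = A, C[3] = 3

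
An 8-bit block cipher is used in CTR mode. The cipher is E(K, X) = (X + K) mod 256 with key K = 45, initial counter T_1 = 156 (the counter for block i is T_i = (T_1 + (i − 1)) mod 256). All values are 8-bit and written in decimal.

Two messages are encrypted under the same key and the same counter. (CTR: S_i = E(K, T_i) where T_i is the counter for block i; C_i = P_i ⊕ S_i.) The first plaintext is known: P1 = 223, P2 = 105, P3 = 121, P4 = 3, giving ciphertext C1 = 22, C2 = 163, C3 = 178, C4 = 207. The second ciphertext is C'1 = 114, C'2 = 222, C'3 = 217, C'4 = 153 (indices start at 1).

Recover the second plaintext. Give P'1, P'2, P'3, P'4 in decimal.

P'1 = 187, P'2 = 20, P'3 = 18, P'4 = 85

In CTR with a reused counter, both messages share the same keystream S_i, so C_i ⊕ C'_i = P_i ⊕ P'_i and thus P'_i = P_i ⊕ C_i ⊕ C'_i.
P'1: 223 ⊕ 22 ⊕ 114 = 187.
P'2: 105 ⊕ 163 ⊕ 222 = 20.
P'3: 121 ⊕ 178 ⊕ 217 = 18.
P'4: 3 ⊕ 207 ⊕ 153 = 85.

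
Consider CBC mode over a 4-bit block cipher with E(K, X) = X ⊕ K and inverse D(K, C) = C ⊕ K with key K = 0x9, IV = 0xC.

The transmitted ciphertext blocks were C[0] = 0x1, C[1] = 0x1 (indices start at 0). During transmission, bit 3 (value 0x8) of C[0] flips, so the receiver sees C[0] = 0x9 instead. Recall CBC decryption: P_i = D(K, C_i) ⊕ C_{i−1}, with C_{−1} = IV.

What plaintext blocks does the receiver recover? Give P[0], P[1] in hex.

P[0] = 0xC, P[1] = 0x1

Only C[0] changed, to 0x9. In CBC, a change in C_i garbles P_i and flips the same bit in P_{i+1}. Decrypting the received ciphertext:
P[0]: D(K, 0x9) = 0x0; 0x0 ⊕ 0xC = 0xC.
P[1]: D(K, 0x1) = 0x8; 0x8 ⊕ 0x9 = 0x1.
Blocks that differ from the original plaintext: P[0], P[1].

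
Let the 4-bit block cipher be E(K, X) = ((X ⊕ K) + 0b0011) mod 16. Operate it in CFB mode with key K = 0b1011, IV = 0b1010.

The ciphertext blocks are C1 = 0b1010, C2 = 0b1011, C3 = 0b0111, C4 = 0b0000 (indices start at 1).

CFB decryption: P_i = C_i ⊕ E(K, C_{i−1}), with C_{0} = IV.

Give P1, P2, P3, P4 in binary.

P1 = 0b1110, P2 = 0b1111, P3 = 0b0100, P4 = 0b1111

P1: E(K, 0b1010) = 0b0100; 0b1010 ⊕ 0b0100 = 0b1110.
P2: E(K, 0b1010) = 0b0100; 0b1011 ⊕ 0b0100 = 0b1111.
P3: E(K, 0b1011) = 0b0011; 0b0111 ⊕ 0b0011 = 0b0100.
P4: E(K, 0b0111) = 0b1111; 0b0000 ⊕ 0b1111 = 0b1111.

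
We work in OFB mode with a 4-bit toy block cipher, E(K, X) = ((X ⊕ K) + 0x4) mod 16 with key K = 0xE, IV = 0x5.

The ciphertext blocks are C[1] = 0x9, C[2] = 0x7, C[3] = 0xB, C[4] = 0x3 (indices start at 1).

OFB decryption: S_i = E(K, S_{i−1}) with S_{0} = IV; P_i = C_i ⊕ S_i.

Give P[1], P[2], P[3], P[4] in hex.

P[1] = 0x6, P[2] = 0x2, P[3] = 0x4, P[4] = 0x6

P[1]: S = E(K, 0x5) = 0xF; 0x9 ⊕ 0xF = 0x6.
P[2]: S = E(K, 0xF) = 0x5; 0x7 ⊕ 0x5 = 0x2.
P[3]: S = E(K, 0x5) = 0xF; 0xB ⊕ 0xF = 0x4.
P[4]: S = E(K, 0xF) = 0x5; 0x3 ⊕ 0x5 = 0x6.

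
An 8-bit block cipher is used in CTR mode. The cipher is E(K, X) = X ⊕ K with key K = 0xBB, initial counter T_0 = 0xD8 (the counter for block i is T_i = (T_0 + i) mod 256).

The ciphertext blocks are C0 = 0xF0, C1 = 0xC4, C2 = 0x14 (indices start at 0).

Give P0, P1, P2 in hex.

P0 = 0x93, P1 = 0xA6, P2 = 0x75

CTR decryption: S_i = E(K, T_i) where T_i is the counter for block i; P_i = C_i ⊕ S_i.
P0: T = 0xD8, S = E(K, T) = 0x63; 0xF0 ⊕ 0x63 = 0x93.
P1: T = 0xD9, S = E(K, T) = 0x62; 0xC4 ⊕ 0x62 = 0xA6.
P2: T = 0xDA, S = E(K, T) = 0x61; 0x14 ⊕ 0x61 = 0x75.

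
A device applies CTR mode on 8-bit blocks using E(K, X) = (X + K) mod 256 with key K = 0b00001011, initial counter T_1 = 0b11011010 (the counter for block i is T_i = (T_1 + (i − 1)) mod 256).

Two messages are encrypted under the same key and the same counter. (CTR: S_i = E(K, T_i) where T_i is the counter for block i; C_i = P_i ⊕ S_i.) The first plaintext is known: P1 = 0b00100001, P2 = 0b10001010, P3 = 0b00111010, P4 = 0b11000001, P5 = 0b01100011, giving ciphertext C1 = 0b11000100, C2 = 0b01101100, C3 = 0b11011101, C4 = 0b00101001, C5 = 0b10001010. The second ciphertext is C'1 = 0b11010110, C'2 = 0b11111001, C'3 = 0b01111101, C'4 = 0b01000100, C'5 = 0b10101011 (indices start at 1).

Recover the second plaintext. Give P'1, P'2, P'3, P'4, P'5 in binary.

In CTR with a reused counter, both messages share the same keystream S_i, so C_i ⊕ C'_i = P_i ⊕ P'_i and thus P'_i = P_i ⊕ C_i ⊕ C'_i.
P'1: 0b00100001 ⊕ 0b11000100 ⊕ 0b11010110 = 0b00110011.
P'2: 0b10001010 ⊕ 0b01101100 ⊕ 0b11111001 = 0b00011111.
P'3: 0b00111010 ⊕ 0b11011101 ⊕ 0b01111101 = 0b10011010.
P'4: 0b11000001 ⊕ 0b00101001 ⊕ 0b01000100 = 0b10101100.
P'5: 0b01100011 ⊕ 0b10001010 ⊕ 0b10101011 = 0b01000010.

P'1 = 0b00110011, P'2 = 0b00011111, P'3 = 0b10011010, P'4 = 0b10101100, P'5 = 0b01000010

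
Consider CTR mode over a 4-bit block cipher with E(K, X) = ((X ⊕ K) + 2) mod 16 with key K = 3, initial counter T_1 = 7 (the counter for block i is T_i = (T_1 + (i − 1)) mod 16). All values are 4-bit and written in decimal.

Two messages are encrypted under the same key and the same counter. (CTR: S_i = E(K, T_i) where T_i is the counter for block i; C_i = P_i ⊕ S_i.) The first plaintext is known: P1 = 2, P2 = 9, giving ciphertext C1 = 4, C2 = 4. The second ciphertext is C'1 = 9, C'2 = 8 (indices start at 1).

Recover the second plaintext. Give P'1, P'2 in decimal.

P'1 = 15, P'2 = 5

In CTR with a reused counter, both messages share the same keystream S_i, so C_i ⊕ C'_i = P_i ⊕ P'_i and thus P'_i = P_i ⊕ C_i ⊕ C'_i.
P'1: 2 ⊕ 4 ⊕ 9 = 15.
P'2: 9 ⊕ 4 ⊕ 8 = 5.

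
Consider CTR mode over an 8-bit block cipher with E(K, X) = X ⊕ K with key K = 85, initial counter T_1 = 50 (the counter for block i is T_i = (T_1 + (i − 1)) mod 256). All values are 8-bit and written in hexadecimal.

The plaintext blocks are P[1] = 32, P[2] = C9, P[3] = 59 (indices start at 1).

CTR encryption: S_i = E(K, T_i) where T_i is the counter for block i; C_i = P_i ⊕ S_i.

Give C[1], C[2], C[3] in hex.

C[1]: T = 50, S = E(K, T) = D5; 32 ⊕ D5 = E7.
C[2]: T = 51, S = E(K, T) = D4; C9 ⊕ D4 = 1D.
C[3]: T = 52, S = E(K, T) = D7; 59 ⊕ D7 = 8E.

C[1] = E7, C[2] = 1D, C[3] = 8E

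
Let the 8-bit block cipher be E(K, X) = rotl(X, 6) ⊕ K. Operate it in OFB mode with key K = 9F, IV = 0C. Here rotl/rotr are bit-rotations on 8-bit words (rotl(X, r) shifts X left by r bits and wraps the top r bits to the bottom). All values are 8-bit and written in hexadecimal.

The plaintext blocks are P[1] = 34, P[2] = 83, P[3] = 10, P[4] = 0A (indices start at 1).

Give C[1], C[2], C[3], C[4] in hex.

C[1] = A8, C[2] = 3B, C[3] = A1, C[4] = F9

OFB encryption: S_i = E(K, S_{i−1}) with S_{0} = IV; C_i = P_i ⊕ S_i.
C[1]: S = E(K, 0C) = 9C; 34 ⊕ 9C = A8.
C[2]: S = E(K, 9C) = B8; 83 ⊕ B8 = 3B.
C[3]: S = E(K, B8) = B1; 10 ⊕ B1 = A1.
C[4]: S = E(K, B1) = F3; 0A ⊕ F3 = F9.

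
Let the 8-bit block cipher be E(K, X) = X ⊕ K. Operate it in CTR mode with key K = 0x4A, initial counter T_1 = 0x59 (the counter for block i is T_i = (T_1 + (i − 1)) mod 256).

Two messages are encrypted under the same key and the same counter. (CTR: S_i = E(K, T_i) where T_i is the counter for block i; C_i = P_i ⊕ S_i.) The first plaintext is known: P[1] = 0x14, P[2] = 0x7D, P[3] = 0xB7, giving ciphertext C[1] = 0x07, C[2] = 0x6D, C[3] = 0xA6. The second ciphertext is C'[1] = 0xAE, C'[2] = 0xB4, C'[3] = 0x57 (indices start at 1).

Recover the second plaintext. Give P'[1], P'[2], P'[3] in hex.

P'[1] = 0xBD, P'[2] = 0xA4, P'[3] = 0x46

In CTR with a reused counter, both messages share the same keystream S_i, so C_i ⊕ C'_i = P_i ⊕ P'_i and thus P'_i = P_i ⊕ C_i ⊕ C'_i.
P'[1]: 0x14 ⊕ 0x07 ⊕ 0xAE = 0xBD.
P'[2]: 0x7D ⊕ 0x6D ⊕ 0xB4 = 0xA4.
P'[3]: 0xB7 ⊕ 0xA6 ⊕ 0x57 = 0x46.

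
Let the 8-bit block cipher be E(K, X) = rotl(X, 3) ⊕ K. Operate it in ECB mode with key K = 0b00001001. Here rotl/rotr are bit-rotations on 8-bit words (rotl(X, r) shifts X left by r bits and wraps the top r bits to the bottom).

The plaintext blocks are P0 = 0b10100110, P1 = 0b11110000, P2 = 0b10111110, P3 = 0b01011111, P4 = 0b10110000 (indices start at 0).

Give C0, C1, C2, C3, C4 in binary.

ECB encryption: C_i = E(K, P_i).
C0: E(K, 0b10100110) = 0b00111100.
C1: E(K, 0b11110000) = 0b10001110.
C2: E(K, 0b10111110) = 0b11111100.
C3: E(K, 0b01011111) = 0b11110011.
C4: E(K, 0b10110000) = 0b10001100.

C0 = 0b00111100, C1 = 0b10001110, C2 = 0b11111100, C3 = 0b11110011, C4 = 0b10001100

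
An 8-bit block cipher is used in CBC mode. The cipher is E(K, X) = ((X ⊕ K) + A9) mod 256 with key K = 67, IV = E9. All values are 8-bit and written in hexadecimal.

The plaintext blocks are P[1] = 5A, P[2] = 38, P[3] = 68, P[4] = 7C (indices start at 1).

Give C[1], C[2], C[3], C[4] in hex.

CBC encryption: C_i = E(K, P_i ⊕ C_{i−1}), with C_{0} = IV.
C[1]: P[1] ⊕ E9 = B3; E(K, B3) = 7D.
C[2]: P[2] ⊕ 7D = 45; E(K, 45) = CB.
C[3]: P[3] ⊕ CB = A3; E(K, A3) = 6D.
C[4]: P[4] ⊕ 6D = 11; E(K, 11) = 1F.

C[1] = 7D, C[2] = CB, C[3] = 6D, C[4] = 1F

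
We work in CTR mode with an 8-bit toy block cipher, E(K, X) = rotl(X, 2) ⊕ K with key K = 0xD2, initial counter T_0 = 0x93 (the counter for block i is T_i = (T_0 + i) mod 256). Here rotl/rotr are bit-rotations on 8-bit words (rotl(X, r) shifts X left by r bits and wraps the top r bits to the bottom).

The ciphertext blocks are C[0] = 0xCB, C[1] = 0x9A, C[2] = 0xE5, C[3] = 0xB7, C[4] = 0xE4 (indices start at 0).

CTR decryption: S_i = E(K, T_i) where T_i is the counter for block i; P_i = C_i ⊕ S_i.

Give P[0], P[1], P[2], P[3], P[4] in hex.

P[0] = 0x57, P[1] = 0x1A, P[2] = 0x61, P[3] = 0x3F, P[4] = 0x68

P[0]: T = 0x93, S = E(K, T) = 0x9C; 0xCB ⊕ 0x9C = 0x57.
P[1]: T = 0x94, S = E(K, T) = 0x80; 0x9A ⊕ 0x80 = 0x1A.
P[2]: T = 0x95, S = E(K, T) = 0x84; 0xE5 ⊕ 0x84 = 0x61.
P[3]: T = 0x96, S = E(K, T) = 0x88; 0xB7 ⊕ 0x88 = 0x3F.
P[4]: T = 0x97, S = E(K, T) = 0x8C; 0xE4 ⊕ 0x8C = 0x68.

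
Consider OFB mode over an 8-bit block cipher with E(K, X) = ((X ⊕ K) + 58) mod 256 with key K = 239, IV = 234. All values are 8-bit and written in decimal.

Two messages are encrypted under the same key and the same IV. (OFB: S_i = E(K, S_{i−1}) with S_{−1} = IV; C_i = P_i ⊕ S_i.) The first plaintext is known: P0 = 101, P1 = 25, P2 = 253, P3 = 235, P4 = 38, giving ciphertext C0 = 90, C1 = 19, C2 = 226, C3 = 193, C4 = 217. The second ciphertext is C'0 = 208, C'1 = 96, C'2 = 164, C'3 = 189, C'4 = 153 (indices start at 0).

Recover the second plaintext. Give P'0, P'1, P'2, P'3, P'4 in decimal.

P'0 = 239, P'1 = 106, P'2 = 187, P'3 = 151, P'4 = 102

In OFB with a reused IV, both messages share the same keystream S_i, so C_i ⊕ C'_i = P_i ⊕ P'_i and thus P'_i = P_i ⊕ C_i ⊕ C'_i.
P'0: 101 ⊕ 90 ⊕ 208 = 239.
P'1: 25 ⊕ 19 ⊕ 96 = 106.
P'2: 253 ⊕ 226 ⊕ 164 = 187.
P'3: 235 ⊕ 193 ⊕ 189 = 151.
P'4: 38 ⊕ 217 ⊕ 153 = 102.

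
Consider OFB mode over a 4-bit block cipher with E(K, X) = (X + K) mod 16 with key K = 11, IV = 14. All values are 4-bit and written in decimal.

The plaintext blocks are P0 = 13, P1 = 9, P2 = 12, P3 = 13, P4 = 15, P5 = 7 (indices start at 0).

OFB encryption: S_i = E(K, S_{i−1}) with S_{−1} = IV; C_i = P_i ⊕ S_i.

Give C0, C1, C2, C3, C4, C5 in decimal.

C0 = 4, C1 = 13, C2 = 3, C3 = 7, C4 = 10, C5 = 7

C0: S = E(K, 14) = 9; 13 ⊕ 9 = 4.
C1: S = E(K, 9) = 4; 9 ⊕ 4 = 13.
C2: S = E(K, 4) = 15; 12 ⊕ 15 = 3.
C3: S = E(K, 15) = 10; 13 ⊕ 10 = 7.
C4: S = E(K, 10) = 5; 15 ⊕ 5 = 10.
C5: S = E(K, 5) = 0; 7 ⊕ 0 = 7.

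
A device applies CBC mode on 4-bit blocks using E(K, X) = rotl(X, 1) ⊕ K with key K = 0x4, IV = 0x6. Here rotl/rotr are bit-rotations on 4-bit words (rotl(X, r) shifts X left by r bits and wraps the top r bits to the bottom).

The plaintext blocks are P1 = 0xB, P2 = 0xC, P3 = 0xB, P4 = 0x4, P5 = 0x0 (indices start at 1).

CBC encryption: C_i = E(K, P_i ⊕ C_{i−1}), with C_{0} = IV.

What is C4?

C4 = 0x2

C1: P1 ⊕ 0x6 = 0xD; E(K, 0xD) = 0xF.
C2: P2 ⊕ 0xF = 0x3; E(K, 0x3) = 0x2.
C3: P3 ⊕ 0x2 = 0x9; E(K, 0x9) = 0x7.
C4: P4 ⊕ 0x7 = 0x3; E(K, 0x3) = 0x2.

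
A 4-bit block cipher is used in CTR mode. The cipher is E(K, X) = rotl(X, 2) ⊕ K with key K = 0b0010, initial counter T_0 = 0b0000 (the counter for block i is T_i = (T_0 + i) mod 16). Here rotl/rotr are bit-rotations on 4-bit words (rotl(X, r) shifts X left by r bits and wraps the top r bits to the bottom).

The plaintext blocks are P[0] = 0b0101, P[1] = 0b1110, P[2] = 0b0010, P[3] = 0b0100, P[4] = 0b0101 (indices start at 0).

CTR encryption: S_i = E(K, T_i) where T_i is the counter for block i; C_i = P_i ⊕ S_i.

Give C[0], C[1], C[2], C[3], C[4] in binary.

C[0]: T = 0b0000, S = E(K, T) = 0b0010; 0b0101 ⊕ 0b0010 = 0b0111.
C[1]: T = 0b0001, S = E(K, T) = 0b0110; 0b1110 ⊕ 0b0110 = 0b1000.
C[2]: T = 0b0010, S = E(K, T) = 0b1010; 0b0010 ⊕ 0b1010 = 0b1000.
C[3]: T = 0b0011, S = E(K, T) = 0b1110; 0b0100 ⊕ 0b1110 = 0b1010.
C[4]: T = 0b0100, S = E(K, T) = 0b0011; 0b0101 ⊕ 0b0011 = 0b0110.

C[0] = 0b0111, C[1] = 0b1000, C[2] = 0b1000, C[3] = 0b1010, C[4] = 0b0110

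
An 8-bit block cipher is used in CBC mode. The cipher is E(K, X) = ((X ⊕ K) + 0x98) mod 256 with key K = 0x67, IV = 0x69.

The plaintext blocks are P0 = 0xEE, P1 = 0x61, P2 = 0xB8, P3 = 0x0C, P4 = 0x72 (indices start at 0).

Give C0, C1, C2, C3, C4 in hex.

C0 = 0x78, C1 = 0x16, C2 = 0x61, C3 = 0xA2, C4 = 0x4F

CBC encryption: C_i = E(K, P_i ⊕ C_{i−1}), with C_{−1} = IV.
C0: P0 ⊕ 0x69 = 0x87; E(K, 0x87) = 0x78.
C1: P1 ⊕ 0x78 = 0x19; E(K, 0x19) = 0x16.
C2: P2 ⊕ 0x16 = 0xAE; E(K, 0xAE) = 0x61.
C3: P3 ⊕ 0x61 = 0x6D; E(K, 0x6D) = 0xA2.
C4: P4 ⊕ 0xA2 = 0xD0; E(K, 0xD0) = 0x4F.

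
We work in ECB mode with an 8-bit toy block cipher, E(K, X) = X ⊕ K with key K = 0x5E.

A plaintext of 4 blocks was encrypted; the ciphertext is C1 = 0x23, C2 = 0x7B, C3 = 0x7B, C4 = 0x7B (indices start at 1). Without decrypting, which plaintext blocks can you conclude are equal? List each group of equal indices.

ECB encrypts each block independently with the same key, so equal ciphertext blocks imply equal plaintext blocks.
C2 = C3 = C4 = 0x7B, so P2 = P3 = P4.

P2 = P3 = P4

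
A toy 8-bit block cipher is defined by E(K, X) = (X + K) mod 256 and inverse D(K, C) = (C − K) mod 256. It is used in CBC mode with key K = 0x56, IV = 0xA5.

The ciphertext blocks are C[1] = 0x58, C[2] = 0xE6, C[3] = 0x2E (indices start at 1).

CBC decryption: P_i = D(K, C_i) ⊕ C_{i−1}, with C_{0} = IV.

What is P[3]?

P[3]: D(K, 0x2E) = 0xD8; 0xD8 ⊕ 0xE6 = 0x3E.

P[3] = 0x3E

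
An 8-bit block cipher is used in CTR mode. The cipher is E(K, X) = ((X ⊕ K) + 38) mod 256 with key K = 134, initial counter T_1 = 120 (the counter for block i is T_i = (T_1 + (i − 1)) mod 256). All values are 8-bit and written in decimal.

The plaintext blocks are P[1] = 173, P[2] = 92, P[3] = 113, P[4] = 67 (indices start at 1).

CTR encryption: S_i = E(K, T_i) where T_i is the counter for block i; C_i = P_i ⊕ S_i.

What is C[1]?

C[1] = 137

C[1]: T = 120, S = E(K, T) = 36; 173 ⊕ 36 = 137.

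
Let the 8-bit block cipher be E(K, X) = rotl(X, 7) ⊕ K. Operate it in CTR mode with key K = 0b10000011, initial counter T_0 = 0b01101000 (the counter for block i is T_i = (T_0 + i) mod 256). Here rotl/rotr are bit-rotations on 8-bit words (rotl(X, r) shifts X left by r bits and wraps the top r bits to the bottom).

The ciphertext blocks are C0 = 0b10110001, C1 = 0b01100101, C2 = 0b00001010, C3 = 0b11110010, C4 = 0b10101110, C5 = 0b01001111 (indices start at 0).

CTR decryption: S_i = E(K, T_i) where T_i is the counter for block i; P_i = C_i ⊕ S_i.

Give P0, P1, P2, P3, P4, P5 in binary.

P0: T = 0b01101000, S = E(K, T) = 0b10110111; 0b10110001 ⊕ 0b10110111 = 0b00000110.
P1: T = 0b01101001, S = E(K, T) = 0b00110111; 0b01100101 ⊕ 0b00110111 = 0b01010010.
P2: T = 0b01101010, S = E(K, T) = 0b10110110; 0b00001010 ⊕ 0b10110110 = 0b10111100.
P3: T = 0b01101011, S = E(K, T) = 0b00110110; 0b11110010 ⊕ 0b00110110 = 0b11000100.
P4: T = 0b01101100, S = E(K, T) = 0b10110101; 0b10101110 ⊕ 0b10110101 = 0b00011011.
P5: T = 0b01101101, S = E(K, T) = 0b00110101; 0b01001111 ⊕ 0b00110101 = 0b01111010.

P0 = 0b00000110, P1 = 0b01010010, P2 = 0b10111100, P3 = 0b11000100, P4 = 0b00011011, P5 = 0b01111010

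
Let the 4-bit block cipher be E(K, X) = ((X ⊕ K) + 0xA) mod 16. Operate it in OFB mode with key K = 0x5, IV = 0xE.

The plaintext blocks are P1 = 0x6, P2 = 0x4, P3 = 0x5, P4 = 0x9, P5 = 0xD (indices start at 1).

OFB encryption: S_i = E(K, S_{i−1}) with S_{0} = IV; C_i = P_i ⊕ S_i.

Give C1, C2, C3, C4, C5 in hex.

C1 = 0x3, C2 = 0xE, C3 = 0xC, C4 = 0xF, C5 = 0x0

C1: S = E(K, 0xE) = 0x5; 0x6 ⊕ 0x5 = 0x3.
C2: S = E(K, 0x5) = 0xA; 0x4 ⊕ 0xA = 0xE.
C3: S = E(K, 0xA) = 0x9; 0x5 ⊕ 0x9 = 0xC.
C4: S = E(K, 0x9) = 0x6; 0x9 ⊕ 0x6 = 0xF.
C5: S = E(K, 0x6) = 0xD; 0xD ⊕ 0xD = 0x0.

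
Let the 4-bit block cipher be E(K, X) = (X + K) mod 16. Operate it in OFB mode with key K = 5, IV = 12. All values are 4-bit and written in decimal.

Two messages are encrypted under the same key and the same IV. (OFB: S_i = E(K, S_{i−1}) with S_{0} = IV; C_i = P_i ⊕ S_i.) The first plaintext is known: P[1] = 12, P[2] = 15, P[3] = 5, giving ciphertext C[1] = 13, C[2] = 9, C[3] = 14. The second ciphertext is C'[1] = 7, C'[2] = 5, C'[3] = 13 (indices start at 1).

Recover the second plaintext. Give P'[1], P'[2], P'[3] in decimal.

P'[1] = 6, P'[2] = 3, P'[3] = 6

In OFB with a reused IV, both messages share the same keystream S_i, so C_i ⊕ C'_i = P_i ⊕ P'_i and thus P'_i = P_i ⊕ C_i ⊕ C'_i.
P'[1]: 12 ⊕ 13 ⊕ 7 = 6.
P'[2]: 15 ⊕ 9 ⊕ 5 = 3.
P'[3]: 5 ⊕ 14 ⊕ 13 = 6.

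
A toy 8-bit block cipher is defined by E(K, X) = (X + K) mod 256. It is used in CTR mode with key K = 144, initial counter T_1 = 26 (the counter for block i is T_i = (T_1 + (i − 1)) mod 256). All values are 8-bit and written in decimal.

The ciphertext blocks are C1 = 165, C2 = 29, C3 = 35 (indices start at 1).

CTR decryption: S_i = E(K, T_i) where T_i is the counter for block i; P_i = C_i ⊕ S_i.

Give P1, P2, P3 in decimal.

P1 = 15, P2 = 182, P3 = 143

P1: T = 26, S = E(K, T) = 170; 165 ⊕ 170 = 15.
P2: T = 27, S = E(K, T) = 171; 29 ⊕ 171 = 182.
P3: T = 28, S = E(K, T) = 172; 35 ⊕ 172 = 143.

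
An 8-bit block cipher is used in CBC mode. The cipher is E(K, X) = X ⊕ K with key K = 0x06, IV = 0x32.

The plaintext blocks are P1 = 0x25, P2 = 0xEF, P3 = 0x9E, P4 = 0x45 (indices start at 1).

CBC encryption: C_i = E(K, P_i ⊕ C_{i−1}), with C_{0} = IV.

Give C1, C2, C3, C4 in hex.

C1: P1 ⊕ 0x32 = 0x17; E(K, 0x17) = 0x11.
C2: P2 ⊕ 0x11 = 0xFE; E(K, 0xFE) = 0xF8.
C3: P3 ⊕ 0xF8 = 0x66; E(K, 0x66) = 0x60.
C4: P4 ⊕ 0x60 = 0x25; E(K, 0x25) = 0x23.

C1 = 0x11, C2 = 0xF8, C3 = 0x60, C4 = 0x23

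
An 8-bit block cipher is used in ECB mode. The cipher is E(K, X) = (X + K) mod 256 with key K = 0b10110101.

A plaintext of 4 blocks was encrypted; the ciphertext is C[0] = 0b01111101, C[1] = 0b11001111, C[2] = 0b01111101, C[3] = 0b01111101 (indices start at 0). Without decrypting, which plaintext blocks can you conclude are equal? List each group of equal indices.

P[0] = P[2] = P[3]

ECB encrypts each block independently with the same key, so equal ciphertext blocks imply equal plaintext blocks.
C[0] = C[2] = C[3] = 0b01111101, so P[0] = P[2] = P[3].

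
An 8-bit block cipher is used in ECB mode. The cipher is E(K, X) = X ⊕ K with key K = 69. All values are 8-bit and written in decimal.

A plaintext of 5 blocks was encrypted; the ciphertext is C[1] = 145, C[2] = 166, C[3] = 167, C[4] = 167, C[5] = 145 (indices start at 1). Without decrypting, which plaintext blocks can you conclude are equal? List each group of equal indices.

ECB encrypts each block independently with the same key, so equal ciphertext blocks imply equal plaintext blocks.
C[1] = C[5] = 145, so P[1] = P[5].
C[3] = C[4] = 167, so P[3] = P[4].

P[1] = P[5]; P[3] = P[4]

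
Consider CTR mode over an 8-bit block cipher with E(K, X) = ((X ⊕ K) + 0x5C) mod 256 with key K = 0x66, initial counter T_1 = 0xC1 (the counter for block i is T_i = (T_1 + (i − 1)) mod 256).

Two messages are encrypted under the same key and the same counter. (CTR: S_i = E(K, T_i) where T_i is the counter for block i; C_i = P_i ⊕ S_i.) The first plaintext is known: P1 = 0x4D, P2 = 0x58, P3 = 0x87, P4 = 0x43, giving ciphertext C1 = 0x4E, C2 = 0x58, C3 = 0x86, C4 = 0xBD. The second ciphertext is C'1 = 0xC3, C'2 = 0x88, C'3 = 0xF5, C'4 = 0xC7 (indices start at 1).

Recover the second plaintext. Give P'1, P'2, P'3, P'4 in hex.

P'1 = 0xC0, P'2 = 0x88, P'3 = 0xF4, P'4 = 0x39

In CTR with a reused counter, both messages share the same keystream S_i, so C_i ⊕ C'_i = P_i ⊕ P'_i and thus P'_i = P_i ⊕ C_i ⊕ C'_i.
P'1: 0x4D ⊕ 0x4E ⊕ 0xC3 = 0xC0.
P'2: 0x58 ⊕ 0x58 ⊕ 0x88 = 0x88.
P'3: 0x87 ⊕ 0x86 ⊕ 0xF5 = 0xF4.
P'4: 0x43 ⊕ 0xBD ⊕ 0xC7 = 0x39.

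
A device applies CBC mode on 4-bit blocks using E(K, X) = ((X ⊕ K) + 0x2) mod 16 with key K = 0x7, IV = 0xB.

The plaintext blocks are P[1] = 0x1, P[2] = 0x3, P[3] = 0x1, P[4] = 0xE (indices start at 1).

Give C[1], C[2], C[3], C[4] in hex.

CBC encryption: C_i = E(K, P_i ⊕ C_{i−1}), with C_{0} = IV.
C[1]: P[1] ⊕ 0xB = 0xA; E(K, 0xA) = 0xF.
C[2]: P[2] ⊕ 0xF = 0xC; E(K, 0xC) = 0xD.
C[3]: P[3] ⊕ 0xD = 0xC; E(K, 0xC) = 0xD.
C[4]: P[4] ⊕ 0xD = 0x3; E(K, 0x3) = 0x6.

C[1] = 0xF, C[2] = 0xD, C[3] = 0xD, C[4] = 0x6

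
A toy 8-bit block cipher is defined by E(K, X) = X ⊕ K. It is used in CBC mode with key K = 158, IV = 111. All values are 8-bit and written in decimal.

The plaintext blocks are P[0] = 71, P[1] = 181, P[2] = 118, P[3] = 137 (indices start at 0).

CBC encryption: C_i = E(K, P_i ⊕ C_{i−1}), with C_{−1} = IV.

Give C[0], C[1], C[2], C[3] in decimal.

C[0]: P[0] ⊕ 111 = 40; E(K, 40) = 182.
C[1]: P[1] ⊕ 182 = 3; E(K, 3) = 157.
C[2]: P[2] ⊕ 157 = 235; E(K, 235) = 117.
C[3]: P[3] ⊕ 117 = 252; E(K, 252) = 98.

C[0] = 182, C[1] = 157, C[2] = 117, C[3] = 98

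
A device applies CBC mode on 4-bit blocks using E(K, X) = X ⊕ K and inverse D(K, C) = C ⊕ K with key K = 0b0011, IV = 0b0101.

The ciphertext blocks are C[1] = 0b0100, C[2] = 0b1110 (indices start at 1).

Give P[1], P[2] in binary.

CBC decryption: P_i = D(K, C_i) ⊕ C_{i−1}, with C_{0} = IV.
P[1]: D(K, 0b0100) = 0b0111; 0b0111 ⊕ 0b0101 = 0b0010.
P[2]: D(K, 0b1110) = 0b1101; 0b1101 ⊕ 0b0100 = 0b1001.

P[1] = 0b0010, P[2] = 0b1001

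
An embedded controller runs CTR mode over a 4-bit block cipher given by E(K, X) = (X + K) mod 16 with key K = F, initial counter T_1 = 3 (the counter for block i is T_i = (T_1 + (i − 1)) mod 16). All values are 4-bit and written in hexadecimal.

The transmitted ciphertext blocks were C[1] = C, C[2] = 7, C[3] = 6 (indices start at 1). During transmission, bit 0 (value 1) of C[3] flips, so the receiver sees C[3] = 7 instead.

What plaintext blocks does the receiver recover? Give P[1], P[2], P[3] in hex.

CTR decryption: S_i = E(K, T_i) where T_i is the counter for block i; P_i = C_i ⊕ S_i.
Only C[3] changed, to 7. In CTR, a change in C_i flips the same bit in P_i only; the keystream is unaffected. Decrypting the received ciphertext:
P[1]: T = 3, S = E(K, T) = 2; C ⊕ 2 = E.
P[2]: T = 4, S = E(K, T) = 3; 7 ⊕ 3 = 4.
P[3]: T = 5, S = E(K, T) = 4; 7 ⊕ 4 = 3.
Blocks that differ from the original plaintext: P[3].

P[1] = E, P[2] = 4, P[3] = 3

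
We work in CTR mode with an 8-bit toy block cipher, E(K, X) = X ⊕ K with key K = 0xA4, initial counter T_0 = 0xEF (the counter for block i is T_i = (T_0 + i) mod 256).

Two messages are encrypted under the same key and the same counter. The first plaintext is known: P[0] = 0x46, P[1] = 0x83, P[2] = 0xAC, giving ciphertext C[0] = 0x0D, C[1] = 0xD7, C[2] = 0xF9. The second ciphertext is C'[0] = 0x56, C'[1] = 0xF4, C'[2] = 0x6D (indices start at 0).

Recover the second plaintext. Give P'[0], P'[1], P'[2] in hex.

In CTR with a reused counter, both messages share the same keystream S_i, so C_i ⊕ C'_i = P_i ⊕ P'_i and thus P'_i = P_i ⊕ C_i ⊕ C'_i.
P'[0]: 0x46 ⊕ 0x0D ⊕ 0x56 = 0x1D.
P'[1]: 0x83 ⊕ 0xD7 ⊕ 0xF4 = 0xA0.
P'[2]: 0xAC ⊕ 0xF9 ⊕ 0x6D = 0x38.

P'[0] = 0x1D, P'[1] = 0xA0, P'[2] = 0x38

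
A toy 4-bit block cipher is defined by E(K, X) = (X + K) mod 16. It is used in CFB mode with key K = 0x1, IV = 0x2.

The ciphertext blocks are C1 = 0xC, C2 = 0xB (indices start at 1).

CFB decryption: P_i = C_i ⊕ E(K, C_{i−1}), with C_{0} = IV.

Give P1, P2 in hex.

P1 = 0xF, P2 = 0x6

P1: E(K, 0x2) = 0x3; 0xC ⊕ 0x3 = 0xF.
P2: E(K, 0xC) = 0xD; 0xB ⊕ 0xD = 0x6.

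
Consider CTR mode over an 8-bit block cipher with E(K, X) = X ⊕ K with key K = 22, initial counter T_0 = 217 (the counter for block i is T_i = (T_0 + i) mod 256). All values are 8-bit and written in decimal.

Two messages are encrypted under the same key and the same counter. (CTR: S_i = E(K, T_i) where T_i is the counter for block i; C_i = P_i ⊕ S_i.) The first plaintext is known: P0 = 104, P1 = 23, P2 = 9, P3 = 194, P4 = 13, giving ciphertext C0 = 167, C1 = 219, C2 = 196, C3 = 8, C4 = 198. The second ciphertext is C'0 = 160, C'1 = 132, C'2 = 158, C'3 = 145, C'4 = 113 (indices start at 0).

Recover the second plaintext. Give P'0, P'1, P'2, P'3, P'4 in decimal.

P'0 = 111, P'1 = 72, P'2 = 83, P'3 = 91, P'4 = 186

In CTR with a reused counter, both messages share the same keystream S_i, so C_i ⊕ C'_i = P_i ⊕ P'_i and thus P'_i = P_i ⊕ C_i ⊕ C'_i.
P'0: 104 ⊕ 167 ⊕ 160 = 111.
P'1: 23 ⊕ 219 ⊕ 132 = 72.
P'2: 9 ⊕ 196 ⊕ 158 = 83.
P'3: 194 ⊕ 8 ⊕ 145 = 91.
P'4: 13 ⊕ 198 ⊕ 113 = 186.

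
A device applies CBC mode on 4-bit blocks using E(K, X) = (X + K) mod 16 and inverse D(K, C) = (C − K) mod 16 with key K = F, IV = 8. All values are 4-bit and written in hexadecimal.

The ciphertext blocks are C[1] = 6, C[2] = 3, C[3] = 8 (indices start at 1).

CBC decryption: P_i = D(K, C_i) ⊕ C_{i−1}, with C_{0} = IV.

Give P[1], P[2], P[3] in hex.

P[1]: D(K, 6) = 7; 7 ⊕ 8 = F.
P[2]: D(K, 3) = 4; 4 ⊕ 6 = 2.
P[3]: D(K, 8) = 9; 9 ⊕ 3 = A.

P[1] = F, P[2] = 2, P[3] = A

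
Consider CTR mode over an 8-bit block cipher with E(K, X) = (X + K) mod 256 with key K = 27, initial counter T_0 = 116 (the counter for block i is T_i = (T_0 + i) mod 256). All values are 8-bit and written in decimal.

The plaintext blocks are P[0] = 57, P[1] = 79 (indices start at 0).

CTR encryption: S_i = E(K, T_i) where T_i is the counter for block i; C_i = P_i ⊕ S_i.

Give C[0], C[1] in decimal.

C[0] = 182, C[1] = 223

C[0]: T = 116, S = E(K, T) = 143; 57 ⊕ 143 = 182.
C[1]: T = 117, S = E(K, T) = 144; 79 ⊕ 144 = 223.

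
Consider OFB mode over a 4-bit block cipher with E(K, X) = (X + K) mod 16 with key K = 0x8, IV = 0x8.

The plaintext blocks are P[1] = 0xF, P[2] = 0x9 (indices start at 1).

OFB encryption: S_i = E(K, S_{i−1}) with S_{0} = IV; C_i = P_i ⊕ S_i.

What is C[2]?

C[1]: S = E(K, 0x8) = 0x0; 0xF ⊕ 0x0 = 0xF.
C[2]: S = E(K, 0x0) = 0x8; 0x9 ⊕ 0x8 = 0x1.

C[2] = 0x1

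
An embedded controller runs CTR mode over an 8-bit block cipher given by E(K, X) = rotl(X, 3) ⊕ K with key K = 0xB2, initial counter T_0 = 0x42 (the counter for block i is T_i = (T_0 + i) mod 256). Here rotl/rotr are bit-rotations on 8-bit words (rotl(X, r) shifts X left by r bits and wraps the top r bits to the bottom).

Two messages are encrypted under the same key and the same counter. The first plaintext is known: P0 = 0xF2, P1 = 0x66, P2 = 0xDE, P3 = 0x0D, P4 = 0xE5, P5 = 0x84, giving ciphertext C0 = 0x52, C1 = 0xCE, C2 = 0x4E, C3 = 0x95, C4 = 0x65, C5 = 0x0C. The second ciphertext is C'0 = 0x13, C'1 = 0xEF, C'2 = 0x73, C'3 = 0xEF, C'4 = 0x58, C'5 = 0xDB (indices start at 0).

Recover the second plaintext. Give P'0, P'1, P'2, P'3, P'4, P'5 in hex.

In CTR with a reused counter, both messages share the same keystream S_i, so C_i ⊕ C'_i = P_i ⊕ P'_i and thus P'_i = P_i ⊕ C_i ⊕ C'_i.
P'0: 0xF2 ⊕ 0x52 ⊕ 0x13 = 0xB3.
P'1: 0x66 ⊕ 0xCE ⊕ 0xEF = 0x47.
P'2: 0xDE ⊕ 0x4E ⊕ 0x73 = 0xE3.
P'3: 0x0D ⊕ 0x95 ⊕ 0xEF = 0x77.
P'4: 0xE5 ⊕ 0x65 ⊕ 0x58 = 0xD8.
P'5: 0x84 ⊕ 0x0C ⊕ 0xDB = 0x53.

P'0 = 0xB3, P'1 = 0x47, P'2 = 0xE3, P'3 = 0x77, P'4 = 0xD8, P'5 = 0x53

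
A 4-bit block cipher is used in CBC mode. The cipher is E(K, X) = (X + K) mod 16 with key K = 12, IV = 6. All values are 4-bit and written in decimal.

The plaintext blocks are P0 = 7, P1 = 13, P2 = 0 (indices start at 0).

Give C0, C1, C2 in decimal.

CBC encryption: C_i = E(K, P_i ⊕ C_{i−1}), with C_{−1} = IV.
C0: P0 ⊕ 6 = 1; E(K, 1) = 13.
C1: P1 ⊕ 13 = 0; E(K, 0) = 12.
C2: P2 ⊕ 12 = 12; E(K, 12) = 8.

C0 = 13, C1 = 12, C2 = 8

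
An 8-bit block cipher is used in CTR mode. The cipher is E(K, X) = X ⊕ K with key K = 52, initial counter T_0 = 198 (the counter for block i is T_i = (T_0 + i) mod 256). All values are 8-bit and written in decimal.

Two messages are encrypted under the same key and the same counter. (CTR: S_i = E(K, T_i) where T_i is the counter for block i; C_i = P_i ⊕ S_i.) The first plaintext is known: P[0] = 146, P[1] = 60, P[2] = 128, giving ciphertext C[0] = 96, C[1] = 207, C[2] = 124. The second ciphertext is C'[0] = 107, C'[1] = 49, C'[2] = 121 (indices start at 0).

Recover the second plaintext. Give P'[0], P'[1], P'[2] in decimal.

In CTR with a reused counter, both messages share the same keystream S_i, so C_i ⊕ C'_i = P_i ⊕ P'_i and thus P'_i = P_i ⊕ C_i ⊕ C'_i.
P'[0]: 146 ⊕ 96 ⊕ 107 = 153.
P'[1]: 60 ⊕ 207 ⊕ 49 = 194.
P'[2]: 128 ⊕ 124 ⊕ 121 = 133.

P'[0] = 153, P'[1] = 194, P'[2] = 133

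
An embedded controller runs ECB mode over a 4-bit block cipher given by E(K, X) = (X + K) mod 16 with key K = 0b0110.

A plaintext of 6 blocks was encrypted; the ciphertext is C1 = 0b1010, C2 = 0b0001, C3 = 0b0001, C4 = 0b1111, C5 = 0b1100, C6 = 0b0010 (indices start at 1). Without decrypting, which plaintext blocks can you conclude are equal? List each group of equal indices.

ECB encrypts each block independently with the same key, so equal ciphertext blocks imply equal plaintext blocks.
C2 = C3 = 0b0001, so P2 = P3.

P2 = P3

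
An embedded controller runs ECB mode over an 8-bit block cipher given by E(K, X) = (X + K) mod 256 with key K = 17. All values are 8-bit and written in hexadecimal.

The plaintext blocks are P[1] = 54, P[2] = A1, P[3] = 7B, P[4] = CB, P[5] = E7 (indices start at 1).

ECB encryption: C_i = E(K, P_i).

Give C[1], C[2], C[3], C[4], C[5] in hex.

C[1] = 6B, C[2] = B8, C[3] = 92, C[4] = E2, C[5] = FE

C[1]: E(K, 54) = 6B.
C[2]: E(K, A1) = B8.
C[3]: E(K, 7B) = 92.
C[4]: E(K, CB) = E2.
C[5]: E(K, E7) = FE.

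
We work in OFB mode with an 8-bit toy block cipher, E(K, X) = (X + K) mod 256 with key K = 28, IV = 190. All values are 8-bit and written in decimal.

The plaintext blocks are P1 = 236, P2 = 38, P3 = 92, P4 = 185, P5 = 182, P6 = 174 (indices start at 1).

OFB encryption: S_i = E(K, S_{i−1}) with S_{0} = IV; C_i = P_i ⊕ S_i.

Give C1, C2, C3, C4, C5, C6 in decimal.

C1: S = E(K, 190) = 218; 236 ⊕ 218 = 54.
C2: S = E(K, 218) = 246; 38 ⊕ 246 = 208.
C3: S = E(K, 246) = 18; 92 ⊕ 18 = 78.
C4: S = E(K, 18) = 46; 185 ⊕ 46 = 151.
C5: S = E(K, 46) = 74; 182 ⊕ 74 = 252.
C6: S = E(K, 74) = 102; 174 ⊕ 102 = 200.

C1 = 54, C2 = 208, C3 = 78, C4 = 151, C5 = 252, C6 = 200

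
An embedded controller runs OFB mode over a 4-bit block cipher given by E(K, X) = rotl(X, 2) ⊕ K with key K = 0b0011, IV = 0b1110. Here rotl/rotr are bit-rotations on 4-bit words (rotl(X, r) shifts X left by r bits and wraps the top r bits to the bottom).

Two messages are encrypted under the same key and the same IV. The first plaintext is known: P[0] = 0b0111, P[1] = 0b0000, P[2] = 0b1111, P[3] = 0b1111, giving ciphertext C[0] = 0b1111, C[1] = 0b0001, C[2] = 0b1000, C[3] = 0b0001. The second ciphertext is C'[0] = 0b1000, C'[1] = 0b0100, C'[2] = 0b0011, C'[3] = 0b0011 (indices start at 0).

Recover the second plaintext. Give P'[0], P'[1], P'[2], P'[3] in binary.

P'[0] = 0b0000, P'[1] = 0b0101, P'[2] = 0b0100, P'[3] = 0b1101

In OFB with a reused IV, both messages share the same keystream S_i, so C_i ⊕ C'_i = P_i ⊕ P'_i and thus P'_i = P_i ⊕ C_i ⊕ C'_i.
P'[0]: 0b0111 ⊕ 0b1111 ⊕ 0b1000 = 0b0000.
P'[1]: 0b0000 ⊕ 0b0001 ⊕ 0b0100 = 0b0101.
P'[2]: 0b1111 ⊕ 0b1000 ⊕ 0b0011 = 0b0100.
P'[3]: 0b1111 ⊕ 0b0001 ⊕ 0b0011 = 0b1101.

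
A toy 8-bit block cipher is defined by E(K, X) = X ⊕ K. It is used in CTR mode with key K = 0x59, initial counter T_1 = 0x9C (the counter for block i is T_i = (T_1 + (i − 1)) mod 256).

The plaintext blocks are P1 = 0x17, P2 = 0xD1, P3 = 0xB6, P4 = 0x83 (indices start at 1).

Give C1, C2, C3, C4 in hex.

C1 = 0xD2, C2 = 0x15, C3 = 0x71, C4 = 0x45

CTR encryption: S_i = E(K, T_i) where T_i is the counter for block i; C_i = P_i ⊕ S_i.
C1: T = 0x9C, S = E(K, T) = 0xC5; 0x17 ⊕ 0xC5 = 0xD2.
C2: T = 0x9D, S = E(K, T) = 0xC4; 0xD1 ⊕ 0xC4 = 0x15.
C3: T = 0x9E, S = E(K, T) = 0xC7; 0xB6 ⊕ 0xC7 = 0x71.
C4: T = 0x9F, S = E(K, T) = 0xC6; 0x83 ⊕ 0xC6 = 0x45.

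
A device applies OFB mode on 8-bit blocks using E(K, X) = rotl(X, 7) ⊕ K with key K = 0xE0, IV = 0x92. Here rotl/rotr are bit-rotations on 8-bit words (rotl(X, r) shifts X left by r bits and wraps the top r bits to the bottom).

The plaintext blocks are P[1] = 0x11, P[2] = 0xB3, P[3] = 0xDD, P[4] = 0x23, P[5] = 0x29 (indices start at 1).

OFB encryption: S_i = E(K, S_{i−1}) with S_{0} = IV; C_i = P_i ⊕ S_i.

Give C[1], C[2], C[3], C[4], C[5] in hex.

C[1]: S = E(K, 0x92) = 0xA9; 0x11 ⊕ 0xA9 = 0xB8.
C[2]: S = E(K, 0xA9) = 0x34; 0xB3 ⊕ 0x34 = 0x87.
C[3]: S = E(K, 0x34) = 0xFA; 0xDD ⊕ 0xFA = 0x27.
C[4]: S = E(K, 0xFA) = 0x9D; 0x23 ⊕ 0x9D = 0xBE.
C[5]: S = E(K, 0x9D) = 0x2E; 0x29 ⊕ 0x2E = 0x07.

C[1] = 0xB8, C[2] = 0x87, C[3] = 0x27, C[4] = 0xBE, C[5] = 0x07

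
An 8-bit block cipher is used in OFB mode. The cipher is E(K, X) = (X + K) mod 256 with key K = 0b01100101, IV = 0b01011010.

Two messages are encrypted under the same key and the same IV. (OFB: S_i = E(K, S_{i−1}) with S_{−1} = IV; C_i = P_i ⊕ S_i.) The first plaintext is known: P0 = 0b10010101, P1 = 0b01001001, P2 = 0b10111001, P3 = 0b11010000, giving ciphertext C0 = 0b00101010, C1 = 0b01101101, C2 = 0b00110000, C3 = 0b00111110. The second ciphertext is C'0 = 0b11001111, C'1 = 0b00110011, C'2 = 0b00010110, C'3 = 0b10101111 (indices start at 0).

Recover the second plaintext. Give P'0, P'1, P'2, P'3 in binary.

P'0 = 0b01110000, P'1 = 0b00010111, P'2 = 0b10011111, P'3 = 0b01000001

In OFB with a reused IV, both messages share the same keystream S_i, so C_i ⊕ C'_i = P_i ⊕ P'_i and thus P'_i = P_i ⊕ C_i ⊕ C'_i.
P'0: 0b10010101 ⊕ 0b00101010 ⊕ 0b11001111 = 0b01110000.
P'1: 0b01001001 ⊕ 0b01101101 ⊕ 0b00110011 = 0b00010111.
P'2: 0b10111001 ⊕ 0b00110000 ⊕ 0b00010110 = 0b10011111.
P'3: 0b11010000 ⊕ 0b00111110 ⊕ 0b10101111 = 0b01000001.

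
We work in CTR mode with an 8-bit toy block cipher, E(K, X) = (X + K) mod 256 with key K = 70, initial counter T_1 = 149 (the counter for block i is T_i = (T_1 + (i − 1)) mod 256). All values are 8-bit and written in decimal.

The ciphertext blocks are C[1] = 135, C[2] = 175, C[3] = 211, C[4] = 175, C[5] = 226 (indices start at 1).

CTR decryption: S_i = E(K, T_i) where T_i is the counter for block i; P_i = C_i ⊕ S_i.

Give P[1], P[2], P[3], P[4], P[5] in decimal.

P[1] = 92, P[2] = 115, P[3] = 14, P[4] = 113, P[5] = 61

P[1]: T = 149, S = E(K, T) = 219; 135 ⊕ 219 = 92.
P[2]: T = 150, S = E(K, T) = 220; 175 ⊕ 220 = 115.
P[3]: T = 151, S = E(K, T) = 221; 211 ⊕ 221 = 14.
P[4]: T = 152, S = E(K, T) = 222; 175 ⊕ 222 = 113.
P[5]: T = 153, S = E(K, T) = 223; 226 ⊕ 223 = 61.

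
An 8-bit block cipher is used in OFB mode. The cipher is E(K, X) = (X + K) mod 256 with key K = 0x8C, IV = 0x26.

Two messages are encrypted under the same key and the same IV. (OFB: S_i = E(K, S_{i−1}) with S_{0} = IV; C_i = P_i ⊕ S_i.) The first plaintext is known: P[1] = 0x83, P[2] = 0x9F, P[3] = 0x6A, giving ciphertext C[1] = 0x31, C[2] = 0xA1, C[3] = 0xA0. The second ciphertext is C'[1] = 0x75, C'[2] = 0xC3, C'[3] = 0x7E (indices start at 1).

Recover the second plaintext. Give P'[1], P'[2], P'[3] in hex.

P'[1] = 0xC7, P'[2] = 0xFD, P'[3] = 0xB4

In OFB with a reused IV, both messages share the same keystream S_i, so C_i ⊕ C'_i = P_i ⊕ P'_i and thus P'_i = P_i ⊕ C_i ⊕ C'_i.
P'[1]: 0x83 ⊕ 0x31 ⊕ 0x75 = 0xC7.
P'[2]: 0x9F ⊕ 0xA1 ⊕ 0xC3 = 0xFD.
P'[3]: 0x6A ⊕ 0xA0 ⊕ 0x7E = 0xB4.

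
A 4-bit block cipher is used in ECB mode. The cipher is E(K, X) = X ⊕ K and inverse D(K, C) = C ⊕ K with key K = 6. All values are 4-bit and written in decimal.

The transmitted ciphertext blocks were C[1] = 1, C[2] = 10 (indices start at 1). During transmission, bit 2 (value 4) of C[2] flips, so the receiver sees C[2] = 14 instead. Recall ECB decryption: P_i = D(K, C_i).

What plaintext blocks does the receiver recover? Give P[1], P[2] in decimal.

Only C[2] changed, to 14. In ECB, a change in C_i affects only P_i. Decrypting the received ciphertext:
P[1]: D(K, 1) = 7.
P[2]: D(K, 14) = 8.
Blocks that differ from the original plaintext: P[2].

P[1] = 7, P[2] = 8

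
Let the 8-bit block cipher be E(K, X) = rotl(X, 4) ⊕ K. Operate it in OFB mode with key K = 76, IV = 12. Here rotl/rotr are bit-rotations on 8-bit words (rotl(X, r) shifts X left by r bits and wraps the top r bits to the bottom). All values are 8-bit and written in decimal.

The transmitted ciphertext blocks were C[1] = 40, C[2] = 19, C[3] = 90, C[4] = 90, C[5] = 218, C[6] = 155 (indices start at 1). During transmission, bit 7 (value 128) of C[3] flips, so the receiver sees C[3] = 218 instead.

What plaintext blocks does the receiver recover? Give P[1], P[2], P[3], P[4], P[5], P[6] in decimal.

OFB decryption: S_i = E(K, S_{i−1}) with S_{0} = IV; P_i = C_i ⊕ S_i.
Only C[3] changed, to 218. In OFB, a change in C_i flips the same bit in P_i only; the keystream is unaffected. Decrypting the received ciphertext:
P[1]: S = E(K, 12) = 140; 40 ⊕ 140 = 164.
P[2]: S = E(K, 140) = 132; 19 ⊕ 132 = 151.
P[3]: S = E(K, 132) = 4; 218 ⊕ 4 = 222.
P[4]: S = E(K, 4) = 12; 90 ⊕ 12 = 86.
P[5]: S = E(K, 12) = 140; 218 ⊕ 140 = 86.
P[6]: S = E(K, 140) = 132; 155 ⊕ 132 = 31.
Blocks that differ from the original plaintext: P[3].

P[1] = 164, P[2] = 151, P[3] = 222, P[4] = 86, P[5] = 86, P[6] = 31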